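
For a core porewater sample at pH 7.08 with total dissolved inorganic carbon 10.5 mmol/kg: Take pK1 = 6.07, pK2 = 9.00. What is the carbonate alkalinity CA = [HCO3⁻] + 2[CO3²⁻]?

CA = 9.69 mmol/kg

CA = [HCO3⁻] + 2[CO3²⁻] = (α₁ + 2α₂)·DIC
At pH 7.08: [H⁺]/K1 = 10^-1.01 = 0.097724, K2/[H⁺] = 10^-1.92 = 0.012023
α₁ = 1/(1 + 0.097724 + 0.012023) = 1/1.1097 = 0.9011; α₂ = α₁·K2/[H⁺] = 0.01083
α₁ + 2α₂ = 0.9228
CA = 0.9228 × 10.5 = 9.69 mmol/kg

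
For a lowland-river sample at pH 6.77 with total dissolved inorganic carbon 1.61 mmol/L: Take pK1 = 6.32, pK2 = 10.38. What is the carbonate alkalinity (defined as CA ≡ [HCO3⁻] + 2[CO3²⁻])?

CA = [HCO3⁻] + 2[CO3²⁻] = (α₁ + 2α₂)·DIC
At pH 6.77: [H⁺]/K1 = 10^-0.45 = 0.35481, K2/[H⁺] = 10^-3.61 = 0.00024547
α₁ = 1/(1 + 0.35481 + 0.00024547) = 1/1.3551 = 0.7380; α₂ = α₁·K2/[H⁺] = 0.0001812
α₁ + 2α₂ = 0.7383
CA = 0.7383 × 1.61 = 1.19 mmol/L

CA = 1.19 mmol/L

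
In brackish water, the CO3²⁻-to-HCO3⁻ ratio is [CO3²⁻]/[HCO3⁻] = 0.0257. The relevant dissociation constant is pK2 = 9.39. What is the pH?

pH = 7.80

From K2 = [H⁺][CO3²⁻]/[HCO3⁻]:  pH = pK2 + log₁₀([CO3²⁻]/[HCO3⁻])
log₁₀(0.0257) = -1.590
pH = 9.39 + (-1.590) = 7.80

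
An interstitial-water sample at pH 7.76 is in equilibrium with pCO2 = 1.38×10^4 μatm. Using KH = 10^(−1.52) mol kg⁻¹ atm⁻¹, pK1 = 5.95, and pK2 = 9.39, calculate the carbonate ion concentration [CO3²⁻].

[CO2*] = KH · pCO2 = 10^(−1.52) × 1.38×10^4×10^-6 = 4.168×10^-4 mol/kg
α₀ = 1/(1 + K1/[H⁺] + K1K2/[H⁺]²) = 1/(1 + 10^+1.81 + 10^+0.18) = 0.01491
DIC = [CO2*]/α₀ = 4.168×10^-4 / 0.01491 = 27.96 mmol/kg
[CO3²⁻] = α₂·DIC; α₂ = 0.02256, so [CO3²⁻] = 0.02256 × 27.96 = 0.631 mmol/kg

[CO3²⁻] = 0.631 mmol/kg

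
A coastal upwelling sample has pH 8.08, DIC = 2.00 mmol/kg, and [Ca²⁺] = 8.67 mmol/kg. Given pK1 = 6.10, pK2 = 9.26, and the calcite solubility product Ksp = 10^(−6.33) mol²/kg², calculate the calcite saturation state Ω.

Ω = 2.28

α₂ = 1 / (1 + [H⁺]/K2 + [H⁺]²/(K1K2)) = 1 / (1 + 10^+1.18 + 10^-0.80)
   = 1 / (1 + 15.136 + 0.15849) = 1/16.294 = 0.06137
[CO3²⁻] = α₂ × DIC = 0.06137 × 2.00 = 0.1227 mmol/kg
Ksp = 10^(−6.33) = 4.677×10^-7
Ω = [Ca²⁺][CO3²⁻]/Ksp = (8.67×10^-3)(1.227×10^-4) / 4.677×10^-7 = 2.28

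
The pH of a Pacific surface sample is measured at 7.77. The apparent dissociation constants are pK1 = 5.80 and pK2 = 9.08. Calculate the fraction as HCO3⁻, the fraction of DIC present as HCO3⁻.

α₁ = 0.944

α₁ = 1 / (1 + [H⁺]/K1 + K2/[H⁺]) = 1 / (1 + 10^-1.97 + 10^-1.31)
   = 1 / (1 + 0.010715 + 0.048978) = 1/1.0597 = 0.9437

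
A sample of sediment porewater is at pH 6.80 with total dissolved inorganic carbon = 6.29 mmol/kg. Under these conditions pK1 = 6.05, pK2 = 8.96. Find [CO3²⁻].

α₂ = 1 / (1 + [H⁺]/K2 + [H⁺]²/(K1K2)) = 1 / (1 + 10^+2.16 + 10^+1.41)
   = 1 / (1 + 144.54 + 25.704) = 1/171.25 = 0.005839
[CO3²⁻] = α₂ × DIC = 0.005839 × 6.29 = 0.0367 mmol/kg

[CO3²⁻] = 0.0367 mmol/kg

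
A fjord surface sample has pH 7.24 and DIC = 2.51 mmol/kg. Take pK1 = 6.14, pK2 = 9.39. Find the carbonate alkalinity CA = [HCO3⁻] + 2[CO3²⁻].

CA = 2.34 mmol/kg

CA = [HCO3⁻] + 2[CO3²⁻] = (α₁ + 2α₂)·DIC
At pH 7.24: [H⁺]/K1 = 10^-1.10 = 0.079433, K2/[H⁺] = 10^-2.15 = 0.0070795
α₁ = 1/(1 + 0.079433 + 0.0070795) = 1/1.0865 = 0.9204; α₂ = α₁·K2/[H⁺] = 0.006516
α₁ + 2α₂ = 0.9334
CA = 0.9334 × 2.51 = 2.34 mmol/kg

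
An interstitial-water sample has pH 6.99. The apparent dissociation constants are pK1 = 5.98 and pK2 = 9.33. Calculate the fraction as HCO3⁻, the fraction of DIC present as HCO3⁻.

α₁ = 1 / (1 + [H⁺]/K1 + K2/[H⁺]) = 1 / (1 + 10^-1.01 + 10^-2.34)
   = 1 / (1 + 0.097724 + 0.0045709) = 1/1.1023 = 0.9072

α₁ = 0.907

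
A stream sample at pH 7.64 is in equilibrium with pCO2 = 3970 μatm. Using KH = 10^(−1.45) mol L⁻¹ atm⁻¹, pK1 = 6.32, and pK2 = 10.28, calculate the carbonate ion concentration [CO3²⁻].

[CO3²⁻] = 6.74 μmol/L

[CO2*] = KH · pCO2 = 10^(−1.45) × 3970×10^-6 = 1.409×10^-4 mol/L
α₀ = 1/(1 + K1/[H⁺] + K1K2/[H⁺]²) = 1/(1 + 10^+1.32 + 10^-1.32) = 0.04558
DIC = [CO2*]/α₀ = 1.409×10^-4 / 0.04558 = 3.091 mmol/L
[CO3²⁻] = α₂·DIC; α₂ = 0.002181, so [CO3²⁻] = 0.002181 × 3.091 = 0.00674 mmol/L = 6.74 μmol/L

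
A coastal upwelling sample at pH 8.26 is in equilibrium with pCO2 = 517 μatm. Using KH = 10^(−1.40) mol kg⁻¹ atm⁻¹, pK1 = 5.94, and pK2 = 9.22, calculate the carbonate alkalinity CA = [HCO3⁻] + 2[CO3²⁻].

[CO2*] = KH · pCO2 = 10^(−1.40) × 517×10^-6 = 2.058×10^-5 mol/kg
α₀ = 1/(1 + K1/[H⁺] + K1K2/[H⁺]²) = 1/(1 + 10^+2.32 + 10^+1.36) = 0.004295
DIC = [CO2*]/α₀ = 2.058×10^-5 / 0.004295 = 4.792 mmol/kg
CA = (α₁ + 2α₂)·DIC = (0.8973 + 2×0.09839) × 4.792 = 5.24 mmol/kg

CA = 5.24 mmol/kg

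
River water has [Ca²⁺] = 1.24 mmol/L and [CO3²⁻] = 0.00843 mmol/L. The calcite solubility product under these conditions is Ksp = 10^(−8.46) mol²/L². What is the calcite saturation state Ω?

Ksp = 10^(−8.46) = 3.467×10^-9
Ω = [Ca²⁺][CO3²⁻]/Ksp = (1.24×10^-3)(0.00843×10^-3) / 3.467×10^-9 = 3.01

Ω = 3.01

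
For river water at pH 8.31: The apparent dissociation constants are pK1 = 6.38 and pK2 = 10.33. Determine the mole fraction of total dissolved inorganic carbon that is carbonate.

α₂ = 1 / (1 + [H⁺]/K2 + [H⁺]²/(K1K2)) = 1 / (1 + 10^+2.02 + 10^+0.09)
   = 1 / (1 + 104.71 + 1.2303) = 1/106.94 = 0.009351

α₂ = 0.00935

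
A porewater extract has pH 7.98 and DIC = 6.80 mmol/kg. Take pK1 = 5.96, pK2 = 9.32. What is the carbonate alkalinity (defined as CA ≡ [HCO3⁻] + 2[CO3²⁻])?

CA = [HCO3⁻] + 2[CO3²⁻] = (α₁ + 2α₂)·DIC
At pH 7.98: [H⁺]/K1 = 10^-2.02 = 0.0095499, K2/[H⁺] = 10^-1.34 = 0.045709
α₁ = 1/(1 + 0.0095499 + 0.045709) = 1/1.0553 = 0.9476; α₂ = α₁·K2/[H⁺] = 0.04332
α₁ + 2α₂ = 1.0343
CA = 1.0343 × 6.80 = 7.03 mmol/kg

CA = 7.03 mmol/kg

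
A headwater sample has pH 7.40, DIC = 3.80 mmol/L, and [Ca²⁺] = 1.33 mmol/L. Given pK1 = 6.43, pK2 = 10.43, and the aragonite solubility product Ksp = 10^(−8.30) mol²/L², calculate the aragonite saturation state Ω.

α₂ = 1 / (1 + [H⁺]/K2 + [H⁺]²/(K1K2)) = 1 / (1 + 10^+3.03 + 10^+2.06)
   = 1 / (1 + 1071.5 + 114.82) = 1/1187.3 = 0.0008422
[CO3²⁻] = α₂ × DIC = 0.0008422 × 3.80 = 0.003200 mmol/L = 3.200 μmol/L
Ksp = 10^(−8.30) = 5.012×10^-9
Ω = [Ca²⁺][CO3²⁻]/Ksp = (1.33×10^-3)(3.200×10^-6) / 5.012×10^-9 = 0.849

Ω = 0.849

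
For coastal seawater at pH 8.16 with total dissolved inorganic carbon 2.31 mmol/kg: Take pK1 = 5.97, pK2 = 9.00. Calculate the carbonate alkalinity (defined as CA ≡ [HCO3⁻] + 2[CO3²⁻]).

CA = [HCO3⁻] + 2[CO3²⁻] = (α₁ + 2α₂)·DIC
At pH 8.16: [H⁺]/K1 = 10^-2.19 = 0.0064565, K2/[H⁺] = 10^-0.84 = 0.14454
α₁ = 1/(1 + 0.0064565 + 0.14454) = 1/1.1510 = 0.8688; α₂ = α₁·K2/[H⁺] = 0.1256
α₁ + 2α₂ = 1.1200
CA = 1.1200 × 2.31 = 2.59 mmol/kg

CA = 2.59 mmol/kg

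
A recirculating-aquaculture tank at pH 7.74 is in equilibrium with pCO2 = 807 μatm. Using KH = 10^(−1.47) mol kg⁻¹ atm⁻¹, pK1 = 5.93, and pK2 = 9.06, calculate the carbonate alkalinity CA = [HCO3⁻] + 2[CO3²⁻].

CA = 1.93 mmol/kg

[CO2*] = KH · pCO2 = 10^(−1.47) × 807×10^-6 = 2.734×10^-5 mol/kg
α₀ = 1/(1 + K1/[H⁺] + K1K2/[H⁺]²) = 1/(1 + 10^+1.81 + 10^+0.49) = 0.01457
DIC = [CO2*]/α₀ = 2.734×10^-5 / 0.01457 = 1.877 mmol/kg
CA = (α₁ + 2α₂)·DIC = (0.9404 + 2×0.04501) × 1.877 = 1.93 mmol/kg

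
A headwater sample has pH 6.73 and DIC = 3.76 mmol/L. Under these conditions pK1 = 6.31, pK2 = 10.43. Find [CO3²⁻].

[CO3²⁻] = 0.543 μmol/L

α₂ = 1 / (1 + [H⁺]/K2 + [H⁺]²/(K1K2)) = 1 / (1 + 10^+3.70 + 10^+3.28)
   = 1 / (1 + 5011.9 + 1905.5) = 1/6918.3 = 0.0001445
[CO3²⁻] = α₂ × DIC = 0.0001445 × 3.76 = 0.000543 mmol/L = 0.543 μmol/L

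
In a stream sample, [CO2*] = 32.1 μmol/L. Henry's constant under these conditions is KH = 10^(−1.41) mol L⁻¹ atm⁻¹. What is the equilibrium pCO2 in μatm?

pCO2 = 825 μatm

KH = 10^(−1.41) = 3.890×10^-2 mol L⁻¹ atm⁻¹
pCO2 = [CO2*]/KH = 32.1×10^-6 / 3.890×10^-2 = 8.25×10^-4 atm = 825 μatm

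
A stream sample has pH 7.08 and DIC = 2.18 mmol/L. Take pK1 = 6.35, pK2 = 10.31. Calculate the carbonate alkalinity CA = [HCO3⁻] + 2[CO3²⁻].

CA = [HCO3⁻] + 2[CO3²⁻] = (α₁ + 2α₂)·DIC
At pH 7.08: [H⁺]/K1 = 10^-0.73 = 0.18621, K2/[H⁺] = 10^-3.23 = 0.00058884
α₁ = 1/(1 + 0.18621 + 0.00058884) = 1/1.1868 = 0.8426; α₂ = α₁·K2/[H⁺] = 0.0004962
α₁ + 2α₂ = 0.8436
CA = 0.8436 × 2.18 = 1.84 mmol/L

CA = 1.84 mmol/L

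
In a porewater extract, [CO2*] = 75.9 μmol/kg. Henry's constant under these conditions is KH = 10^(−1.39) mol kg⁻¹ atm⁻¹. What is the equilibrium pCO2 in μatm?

KH = 10^(−1.39) = 4.074×10^-2 mol kg⁻¹ atm⁻¹
pCO2 = [CO2*]/KH = 75.9×10^-6 / 4.074×10^-2 = 1.86×10^-3 atm = 1860 μatm

pCO2 = 1860 μatm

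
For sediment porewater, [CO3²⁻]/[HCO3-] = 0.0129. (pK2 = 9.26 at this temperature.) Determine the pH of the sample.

From K2 = [H⁺][CO3²⁻]/[HCO3-]:  pH = pK2 + log₁₀([CO3²⁻]/[HCO3-])
log₁₀(0.0129) = -1.889
pH = 9.26 + (-1.889) = 7.37

pH = 7.37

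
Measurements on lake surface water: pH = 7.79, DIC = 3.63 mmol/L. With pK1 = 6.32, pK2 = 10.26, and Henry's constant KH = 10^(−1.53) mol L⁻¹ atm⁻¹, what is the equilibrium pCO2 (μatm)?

pCO2 = 4020 μatm

α₀ = 1 / (1 + K1/[H⁺] + K1K2/[H⁺]²) = 1 / (1 + 10^+1.47 + 10^-1.00)
   = 1 / (1 + 29.512 + 0.10000) = 1/30.612 = 0.03267
[CO2*] = α₀ × DIC = 0.03267 × 3.63 = 0.1186 mmol/L
pCO2 = [CO2*]/KH = 1.186×10^-4 / 2.951×10^-2 = 4020 μatm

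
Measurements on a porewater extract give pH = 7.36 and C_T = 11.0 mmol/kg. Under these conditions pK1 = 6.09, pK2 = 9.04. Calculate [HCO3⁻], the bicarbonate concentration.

α₁ = 1 / (1 + [H⁺]/K1 + K2/[H⁺]) = 1 / (1 + 10^-1.27 + 10^-1.68)
   = 1 / (1 + 0.053703 + 0.020893) = 1/1.0746 = 0.9306
[HCO3⁻] = α₁ × DIC = 0.9306 × 11.0 = 10.2 mmol/kg

[HCO3⁻] = 10.2 mmol/kg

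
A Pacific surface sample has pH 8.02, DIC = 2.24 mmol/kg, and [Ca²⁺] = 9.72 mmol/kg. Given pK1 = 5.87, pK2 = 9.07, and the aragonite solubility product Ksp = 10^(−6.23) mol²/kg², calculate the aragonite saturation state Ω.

α₂ = 1 / (1 + [H⁺]/K2 + [H⁺]²/(K1K2)) = 1 / (1 + 10^+1.05 + 10^-1.10)
   = 1 / (1 + 11.220 + 0.079433) = 1/12.300 = 0.08130
[CO3²⁻] = α₂ × DIC = 0.08130 × 2.24 = 0.1821 mmol/kg
Ksp = 10^(−6.23) = 5.888×10^-7
Ω = [Ca²⁺][CO3²⁻]/Ksp = (9.72×10^-3)(1.821×10^-4) / 5.888×10^-7 = 3.01

Ω = 3.01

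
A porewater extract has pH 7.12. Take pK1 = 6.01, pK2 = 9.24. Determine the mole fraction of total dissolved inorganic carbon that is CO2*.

α₀ = 1 / (1 + K1/[H⁺] + K1K2/[H⁺]²) = 1 / (1 + 10^+1.11 + 10^-1.01)
   = 1 / (1 + 12.882 + 0.097724) = 1/13.980 = 0.07153

α₀ = 0.0715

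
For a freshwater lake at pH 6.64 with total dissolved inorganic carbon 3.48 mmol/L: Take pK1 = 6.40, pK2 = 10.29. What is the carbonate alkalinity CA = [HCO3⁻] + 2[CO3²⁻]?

CA = [HCO3⁻] + 2[CO3²⁻] = (α₁ + 2α₂)·DIC
At pH 6.64: [H⁺]/K1 = 10^-0.24 = 0.57544, K2/[H⁺] = 10^-3.65 = 0.00022387
α₁ = 1/(1 + 0.57544 + 0.00022387) = 1/1.5757 = 0.6347; α₂ = α₁·K2/[H⁺] = 0.0001421
α₁ + 2α₂ = 0.6349
CA = 0.6349 × 3.48 = 2.21 mmol/L

CA = 2.21 mmol/L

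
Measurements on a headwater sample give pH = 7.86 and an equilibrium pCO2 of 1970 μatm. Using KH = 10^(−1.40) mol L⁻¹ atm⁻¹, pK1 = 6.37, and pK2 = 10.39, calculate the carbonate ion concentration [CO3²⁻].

[CO2*] = KH · pCO2 = 10^(−1.40) × 1970×10^-6 = 7.843×10^-5 mol/L
α₀ = 1/(1 + K1/[H⁺] + K1K2/[H⁺]²) = 1/(1 + 10^+1.49 + 10^-1.04) = 0.03126
DIC = [CO2*]/α₀ = 7.843×10^-5 / 0.03126 = 2.509 mmol/L
[CO3²⁻] = α₂·DIC; α₂ = 0.002851, so [CO3²⁻] = 0.002851 × 2.509 = 0.00715 mmol/L = 7.15 μmol/L

[CO3²⁻] = 7.15 μmol/L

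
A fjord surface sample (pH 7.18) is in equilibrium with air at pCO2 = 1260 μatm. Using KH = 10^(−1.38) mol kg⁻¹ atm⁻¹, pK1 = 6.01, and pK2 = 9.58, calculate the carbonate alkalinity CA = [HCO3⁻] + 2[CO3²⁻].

CA = 0.783 mmol/kg

[CO2*] = KH · pCO2 = 10^(−1.38) × 1260×10^-6 = 5.253×10^-5 mol/kg
α₀ = 1/(1 + K1/[H⁺] + K1K2/[H⁺]²) = 1/(1 + 10^+1.17 + 10^-1.23) = 0.06309
DIC = [CO2*]/α₀ = 5.253×10^-5 / 0.06309 = 0.8325 mmol/kg
CA = (α₁ + 2α₂)·DIC = (0.9332 + 2×0.003715) × 0.8325 = 0.783 mmol/kg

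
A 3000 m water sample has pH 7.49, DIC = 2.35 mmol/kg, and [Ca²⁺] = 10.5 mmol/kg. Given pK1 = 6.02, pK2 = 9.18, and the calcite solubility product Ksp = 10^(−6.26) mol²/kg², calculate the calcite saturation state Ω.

α₂ = 1 / (1 + [H⁺]/K2 + [H⁺]²/(K1K2)) = 1 / (1 + 10^+1.69 + 10^+0.22)
   = 1 / (1 + 48.978 + 1.6596) = 1/51.637 = 0.01937
[CO3²⁻] = α₂ × DIC = 0.01937 × 2.35 = 0.04551 mmol/kg
Ksp = 10^(−6.26) = 5.495×10^-7
Ω = [Ca²⁺][CO3²⁻]/Ksp = (10.5×10^-3)(4.551×10^-5) / 5.495×10^-7 = 0.870

Ω = 0.870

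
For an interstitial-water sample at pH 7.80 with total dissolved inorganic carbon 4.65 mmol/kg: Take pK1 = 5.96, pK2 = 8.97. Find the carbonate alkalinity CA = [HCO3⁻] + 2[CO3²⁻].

CA = 4.88 mmol/kg

CA = [HCO3⁻] + 2[CO3²⁻] = (α₁ + 2α₂)·DIC
At pH 7.80: [H⁺]/K1 = 10^-1.84 = 0.014454, K2/[H⁺] = 10^-1.17 = 0.067608
α₁ = 1/(1 + 0.014454 + 0.067608) = 1/1.0821 = 0.9242; α₂ = α₁·K2/[H⁺] = 0.06248
α₁ + 2α₂ = 1.0491
CA = 1.0491 × 4.65 = 4.88 mmol/kg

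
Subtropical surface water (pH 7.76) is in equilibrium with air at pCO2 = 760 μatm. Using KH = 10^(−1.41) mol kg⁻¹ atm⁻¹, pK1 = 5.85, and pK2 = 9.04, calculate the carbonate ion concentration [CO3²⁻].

[CO3²⁻] = 0.126 mmol/kg

[CO2*] = KH · pCO2 = 10^(−1.41) × 760×10^-6 = 2.957×10^-5 mol/kg
α₀ = 1/(1 + K1/[H⁺] + K1K2/[H⁺]²) = 1/(1 + 10^+1.91 + 10^+0.63) = 0.01155
DIC = [CO2*]/α₀ = 2.957×10^-5 / 0.01155 = 2.559 mmol/kg
[CO3²⁻] = α₂·DIC; α₂ = 0.04929, so [CO3²⁻] = 0.04929 × 2.559 = 0.126 mmol/kg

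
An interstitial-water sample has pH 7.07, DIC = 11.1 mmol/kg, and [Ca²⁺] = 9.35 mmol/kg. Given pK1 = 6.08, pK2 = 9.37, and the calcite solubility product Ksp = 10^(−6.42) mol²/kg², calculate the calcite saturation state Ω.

α₂ = 1 / (1 + [H⁺]/K2 + [H⁺]²/(K1K2)) = 1 / (1 + 10^+2.30 + 10^+1.31)
   = 1 / (1 + 199.53 + 20.417) = 1/220.94 = 0.004526
[CO3²⁻] = α₂ × DIC = 0.004526 × 11.1 = 0.05024 mmol/kg
Ksp = 10^(−6.42) = 3.802×10^-7
Ω = [Ca²⁺][CO3²⁻]/Ksp = (9.35×10^-3)(5.024×10^-5) / 3.802×10^-7 = 1.24

Ω = 1.24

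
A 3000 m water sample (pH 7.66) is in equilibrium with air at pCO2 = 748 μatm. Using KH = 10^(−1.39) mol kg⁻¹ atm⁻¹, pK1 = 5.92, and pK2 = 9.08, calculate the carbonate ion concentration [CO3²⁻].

[CO2*] = KH · pCO2 = 10^(−1.39) × 748×10^-6 = 3.047×10^-5 mol/kg
α₀ = 1/(1 + K1/[H⁺] + K1K2/[H⁺]²) = 1/(1 + 10^+1.74 + 10^+0.32) = 0.01723
DIC = [CO2*]/α₀ = 3.047×10^-5 / 0.01723 = 1.769 mmol/kg
[CO3²⁻] = α₂·DIC; α₂ = 0.03600, so [CO3²⁻] = 0.03600 × 1.769 = 0.0637 mmol/kg

[CO3²⁻] = 0.0637 mmol/kg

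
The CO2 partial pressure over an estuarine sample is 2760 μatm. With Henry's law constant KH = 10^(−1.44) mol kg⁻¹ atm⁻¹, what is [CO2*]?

[CO2*] = 100 μmol/kg

KH = 10^(−1.44) = 3.631×10^-2 mol kg⁻¹ atm⁻¹
[CO2*] = KH · pCO2 = 3.631×10^-2 × 2760×10^-6 atm = 1.00×10^-4 mol/kg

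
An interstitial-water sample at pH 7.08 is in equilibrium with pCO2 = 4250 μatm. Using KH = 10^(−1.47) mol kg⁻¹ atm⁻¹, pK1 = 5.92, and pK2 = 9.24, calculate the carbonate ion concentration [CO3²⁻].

[CO2*] = KH · pCO2 = 10^(−1.47) × 4250×10^-6 = 1.440×10^-4 mol/kg
α₀ = 1/(1 + K1/[H⁺] + K1K2/[H⁺]²) = 1/(1 + 10^+1.16 + 10^-1.00) = 0.06429
DIC = [CO2*]/α₀ = 1.440×10^-4 / 0.06429 = 2.240 mmol/kg
[CO3²⁻] = α₂·DIC; α₂ = 0.006429, so [CO3²⁻] = 0.006429 × 2.240 = 0.0144 mmol/kg = 14.4 μmol/kg

[CO3²⁻] = 14.4 μmol/kg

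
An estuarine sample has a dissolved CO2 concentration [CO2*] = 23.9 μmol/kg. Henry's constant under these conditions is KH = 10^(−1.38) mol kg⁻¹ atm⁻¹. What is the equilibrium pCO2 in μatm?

KH = 10^(−1.38) = 4.169×10^-2 mol kg⁻¹ atm⁻¹
pCO2 = [CO2*]/KH = 23.9×10^-6 / 4.169×10^-2 = 5.73×10^-4 atm = 573 μatm

pCO2 = 573 μatm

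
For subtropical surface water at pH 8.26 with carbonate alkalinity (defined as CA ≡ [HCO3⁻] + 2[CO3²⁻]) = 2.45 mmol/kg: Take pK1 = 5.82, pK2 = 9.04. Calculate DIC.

DIC = 2.15 mmol/kg

CA = [HCO3⁻] + 2[CO3²⁻] = (α₁ + 2α₂)·DIC
At pH 8.26: [H⁺]/K1 = 10^-2.44 = 0.0036308, K2/[H⁺] = 10^-0.78 = 0.16596
α₁ = 1/(1 + 0.0036308 + 0.16596) = 1/1.1696 = 0.8550; α₂ = α₁·K2/[H⁺] = 0.1419
α₁ + 2α₂ = 1.1388
DIC = CA / (α₁ + 2α₂) = 2.45 / 1.1388 = 2.15 mmol/kg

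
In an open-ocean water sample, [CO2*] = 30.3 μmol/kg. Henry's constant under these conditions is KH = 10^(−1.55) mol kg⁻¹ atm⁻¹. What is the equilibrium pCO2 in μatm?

pCO2 = 1080 μatm

KH = 10^(−1.55) = 2.818×10^-2 mol kg⁻¹ atm⁻¹
pCO2 = [CO2*]/KH = 30.3×10^-6 / 2.818×10^-2 = 1.08×10^-3 atm = 1080 μatm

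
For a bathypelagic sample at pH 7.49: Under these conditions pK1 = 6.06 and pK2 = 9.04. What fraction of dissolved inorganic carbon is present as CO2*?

α₀ = 0.0349

α₀ = 1 / (1 + K1/[H⁺] + K1K2/[H⁺]²) = 1 / (1 + 10^+1.43 + 10^-0.12)
   = 1 / (1 + 26.915 + 0.75858) = 1/28.674 = 0.03487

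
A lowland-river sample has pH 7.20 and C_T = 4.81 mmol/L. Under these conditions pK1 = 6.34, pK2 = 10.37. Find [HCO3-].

α₁ = 1 / (1 + [H⁺]/K1 + K2/[H⁺]) = 1 / (1 + 10^-0.86 + 10^-3.17)
   = 1 / (1 + 0.13804 + 0.00067608) = 1/1.1387 = 0.8782
[HCO3⁻] = α₁ × DIC = 0.8782 × 4.81 = 4.22 mmol/L

[HCO3⁻] = 4.22 mmol/L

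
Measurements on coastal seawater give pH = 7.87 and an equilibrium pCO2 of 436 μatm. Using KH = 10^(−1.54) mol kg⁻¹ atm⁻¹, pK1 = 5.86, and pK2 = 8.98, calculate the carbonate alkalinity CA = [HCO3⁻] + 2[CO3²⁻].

[CO2*] = KH · pCO2 = 10^(−1.54) × 436×10^-6 = 1.257×10^-5 mol/kg
α₀ = 1/(1 + K1/[H⁺] + K1K2/[H⁺]²) = 1/(1 + 10^+2.01 + 10^+0.90) = 0.008987
DIC = [CO2*]/α₀ = 1.257×10^-5 / 0.008987 = 1.399 mmol/kg
CA = (α₁ + 2α₂)·DIC = (0.9196 + 2×0.07139) × 1.399 = 1.49 mmol/kg

CA = 1.49 mmol/kg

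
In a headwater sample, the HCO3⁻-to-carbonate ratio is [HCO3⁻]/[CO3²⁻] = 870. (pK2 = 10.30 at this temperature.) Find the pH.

pH = 7.36

From K2 = [H⁺][CO3²⁻]/[HCO3⁻]:  pH = pK2 − log₁₀([HCO3⁻]/[CO3²⁻])
log₁₀(870) = +2.940
pH = 10.30 − (+2.940) = 7.36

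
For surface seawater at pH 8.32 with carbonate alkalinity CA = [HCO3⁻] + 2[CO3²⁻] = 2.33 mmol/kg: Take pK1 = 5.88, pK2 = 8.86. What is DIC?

CA = [HCO3⁻] + 2[CO3²⁻] = (α₁ + 2α₂)·DIC
At pH 8.32: [H⁺]/K1 = 10^-2.44 = 0.0036308, K2/[H⁺] = 10^-0.54 = 0.28840
α₁ = 1/(1 + 0.0036308 + 0.28840) = 1/1.2920 = 0.7740; α₂ = α₁·K2/[H⁺] = 0.2232
α₁ + 2α₂ = 1.2204
DIC = CA / (α₁ + 2α₂) = 2.33 / 1.2204 = 1.91 mmol/kg

DIC = 1.91 mmol/kg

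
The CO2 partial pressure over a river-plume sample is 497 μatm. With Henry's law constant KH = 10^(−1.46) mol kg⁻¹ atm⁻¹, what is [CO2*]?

[CO2*] = 17.2 μmol/kg

KH = 10^(−1.46) = 3.467×10^-2 mol kg⁻¹ atm⁻¹
[CO2*] = KH · pCO2 = 3.467×10^-2 × 497×10^-6 atm = 1.72×10^-5 mol/kg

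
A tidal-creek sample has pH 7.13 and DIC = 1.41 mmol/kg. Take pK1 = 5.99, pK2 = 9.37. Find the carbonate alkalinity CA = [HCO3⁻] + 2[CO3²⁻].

CA = [HCO3⁻] + 2[CO3²⁻] = (α₁ + 2α₂)·DIC
At pH 7.13: [H⁺]/K1 = 10^-1.14 = 0.072444, K2/[H⁺] = 10^-2.24 = 0.0057544
α₁ = 1/(1 + 0.072444 + 0.0057544) = 1/1.0782 = 0.9275; α₂ = α₁·K2/[H⁺] = 0.005337
α₁ + 2α₂ = 0.9381
CA = 0.9381 × 1.41 = 1.32 mmol/kg

CA = 1.32 mmol/kg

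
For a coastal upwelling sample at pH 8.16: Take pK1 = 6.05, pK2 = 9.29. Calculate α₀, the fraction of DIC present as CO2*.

α₀ = 1 / (1 + K1/[H⁺] + K1K2/[H⁺]²) = 1 / (1 + 10^+2.11 + 10^+0.98)
   = 1 / (1 + 128.82 + 9.5499) = 1/139.37 = 0.007175

α₀ = 0.00717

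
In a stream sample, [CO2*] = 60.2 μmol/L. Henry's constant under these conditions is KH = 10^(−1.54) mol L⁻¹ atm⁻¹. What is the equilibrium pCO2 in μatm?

pCO2 = 2090 μatm

KH = 10^(−1.54) = 2.884×10^-2 mol L⁻¹ atm⁻¹
pCO2 = [CO2*]/KH = 60.2×10^-6 / 2.884×10^-2 = 2.09×10^-3 atm = 2090 μatm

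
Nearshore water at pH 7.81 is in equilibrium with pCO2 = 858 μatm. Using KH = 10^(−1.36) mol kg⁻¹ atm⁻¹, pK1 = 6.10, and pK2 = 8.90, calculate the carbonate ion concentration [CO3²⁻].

[CO3²⁻] = 0.156 mmol/kg

[CO2*] = KH · pCO2 = 10^(−1.36) × 858×10^-6 = 3.745×10^-5 mol/kg
α₀ = 1/(1 + K1/[H⁺] + K1K2/[H⁺]²) = 1/(1 + 10^+1.71 + 10^+0.62) = 0.01771
DIC = [CO2*]/α₀ = 3.745×10^-5 / 0.01771 = 2.114 mmol/kg
[CO3²⁻] = α₂·DIC; α₂ = 0.07384, so [CO3²⁻] = 0.07384 × 2.114 = 0.156 mmol/kg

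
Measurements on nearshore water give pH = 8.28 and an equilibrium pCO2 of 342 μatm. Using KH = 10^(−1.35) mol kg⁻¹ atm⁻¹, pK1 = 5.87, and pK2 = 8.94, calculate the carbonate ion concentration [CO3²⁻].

[CO2*] = KH · pCO2 = 10^(−1.35) × 342×10^-6 = 1.528×10^-5 mol/kg
α₀ = 1/(1 + K1/[H⁺] + K1K2/[H⁺]²) = 1/(1 + 10^+2.41 + 10^+1.75) = 0.003182
DIC = [CO2*]/α₀ = 1.528×10^-5 / 0.003182 = 4.801 mmol/kg
[CO3²⁻] = α₂·DIC; α₂ = 0.1789, so [CO3²⁻] = 0.1789 × 4.801 = 0.859 mmol/kg

[CO3²⁻] = 0.859 mmol/kg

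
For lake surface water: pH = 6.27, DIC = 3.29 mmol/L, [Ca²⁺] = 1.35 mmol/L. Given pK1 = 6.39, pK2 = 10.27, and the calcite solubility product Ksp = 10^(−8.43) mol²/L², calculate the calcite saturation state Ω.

Ω = 0.0516

α₂ = 1 / (1 + [H⁺]/K2 + [H⁺]²/(K1K2)) = 1 / (1 + 10^+4.00 + 10^+4.12)
   = 1 / (1 + 1.0000×10^4 + 1.3183×10^4) = 1/2.3184×10^4 = 4.313×10^-5
[CO3²⁻] = α₂ × DIC = 4.313×10^-5 × 3.29 = 0.0001419 mmol/L = 0.1419 μmol/L
Ksp = 10^(−8.43) = 3.715×10^-9
Ω = [Ca²⁺][CO3²⁻]/Ksp = (1.35×10^-3)(1.419×10^-7) / 3.715×10^-9 = 0.0516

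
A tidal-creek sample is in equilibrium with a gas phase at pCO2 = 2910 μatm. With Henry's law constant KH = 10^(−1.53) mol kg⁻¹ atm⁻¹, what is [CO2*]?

KH = 10^(−1.53) = 2.951×10^-2 mol kg⁻¹ atm⁻¹
[CO2*] = KH · pCO2 = 2.951×10^-2 × 2910×10^-6 atm = 8.59×10^-5 mol/kg

[CO2*] = 85.9 μmol/kg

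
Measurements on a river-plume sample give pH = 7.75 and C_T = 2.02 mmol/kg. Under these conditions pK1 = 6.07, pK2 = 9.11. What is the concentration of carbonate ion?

α₂ = 1 / (1 + [H⁺]/K2 + [H⁺]²/(K1K2)) = 1 / (1 + 10^+1.36 + 10^-0.32)
   = 1 / (1 + 22.909 + 0.47863) = 1/24.387 = 0.04100
[CO3²⁻] = α₂ × DIC = 0.04100 × 2.02 = 0.0828 mmol/kg

[CO3²⁻] = 0.0828 mmol/kg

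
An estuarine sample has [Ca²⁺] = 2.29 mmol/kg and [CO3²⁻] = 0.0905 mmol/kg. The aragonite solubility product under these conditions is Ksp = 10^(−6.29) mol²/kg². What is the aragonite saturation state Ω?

Ksp = 10^(−6.29) = 5.129×10^-7
Ω = [Ca²⁺][CO3²⁻]/Ksp = (2.29×10^-3)(0.0905×10^-3) / 5.129×10^-7 = 0.404

Ω = 0.404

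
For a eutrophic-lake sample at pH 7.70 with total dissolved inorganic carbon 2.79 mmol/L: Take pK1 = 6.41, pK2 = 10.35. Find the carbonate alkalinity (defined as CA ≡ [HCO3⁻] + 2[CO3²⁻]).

CA = [HCO3⁻] + 2[CO3²⁻] = (α₁ + 2α₂)·DIC
At pH 7.70: [H⁺]/K1 = 10^-1.29 = 0.051286, K2/[H⁺] = 10^-2.65 = 0.0022387
α₁ = 1/(1 + 0.051286 + 0.0022387) = 1/1.0535 = 0.9492; α₂ = α₁·K2/[H⁺] = 0.002125
α₁ + 2α₂ = 0.9534
CA = 0.9534 × 2.79 = 2.66 mmol/L

CA = 2.66 mmol/L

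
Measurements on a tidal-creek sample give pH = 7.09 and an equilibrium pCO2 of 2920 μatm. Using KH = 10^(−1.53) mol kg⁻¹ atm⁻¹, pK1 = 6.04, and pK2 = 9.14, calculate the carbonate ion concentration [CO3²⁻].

[CO2*] = KH · pCO2 = 10^(−1.53) × 2920×10^-6 = 8.618×10^-5 mol/kg
α₀ = 1/(1 + K1/[H⁺] + K1K2/[H⁺]²) = 1/(1 + 10^+1.05 + 10^-1.00) = 0.08117
DIC = [CO2*]/α₀ = 8.618×10^-5 / 0.08117 = 1.062 mmol/kg
[CO3²⁻] = α₂·DIC; α₂ = 0.008117, so [CO3²⁻] = 0.008117 × 1.062 = 0.00862 mmol/kg = 8.62 μmol/kg

[CO3²⁻] = 8.62 μmol/kg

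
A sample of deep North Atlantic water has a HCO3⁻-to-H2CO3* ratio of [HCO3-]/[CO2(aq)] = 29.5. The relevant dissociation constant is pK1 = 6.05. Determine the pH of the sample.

pH = 7.52

From K1 = [H⁺][HCO3-]/[CO2(aq)]:  pH = pK1 + log₁₀([HCO3-]/[CO2(aq)])
log₁₀(29.5) = +1.470
pH = 6.05 + (+1.470) = 7.52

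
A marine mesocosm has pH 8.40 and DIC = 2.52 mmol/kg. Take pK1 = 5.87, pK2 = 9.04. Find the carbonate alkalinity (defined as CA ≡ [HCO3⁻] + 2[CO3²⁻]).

CA = 2.98 mmol/kg

CA = [HCO3⁻] + 2[CO3²⁻] = (α₁ + 2α₂)·DIC
At pH 8.40: [H⁺]/K1 = 10^-2.53 = 0.0029512, K2/[H⁺] = 10^-0.64 = 0.22909
α₁ = 1/(1 + 0.0029512 + 0.22909) = 1/1.2320 = 0.8117; α₂ = α₁·K2/[H⁺] = 0.1859
α₁ + 2α₂ = 1.1835
CA = 1.1835 × 2.52 = 2.98 mmol/kg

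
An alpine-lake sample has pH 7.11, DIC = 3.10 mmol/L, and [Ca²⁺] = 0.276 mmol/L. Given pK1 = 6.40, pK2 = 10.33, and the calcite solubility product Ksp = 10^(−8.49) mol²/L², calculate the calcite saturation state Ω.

α₂ = 1 / (1 + [H⁺]/K2 + [H⁺]²/(K1K2)) = 1 / (1 + 10^+3.22 + 10^+2.51)
   = 1 / (1 + 1659.6 + 323.59) = 1/1984.2 = 0.0005040
[CO3²⁻] = α₂ × DIC = 0.0005040 × 3.10 = 0.001562 mmol/L = 1.562 μmol/L
Ksp = 10^(−8.49) = 3.236×10^-9
Ω = [Ca²⁺][CO3²⁻]/Ksp = (0.276×10^-3)(1.562×10^-6) / 3.236×10^-9 = 0.133

Ω = 0.133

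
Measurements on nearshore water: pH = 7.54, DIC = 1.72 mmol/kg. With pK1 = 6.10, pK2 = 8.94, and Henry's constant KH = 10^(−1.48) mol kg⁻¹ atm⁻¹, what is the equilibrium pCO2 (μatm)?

pCO2 = 1750 μatm

α₀ = 1 / (1 + K1/[H⁺] + K1K2/[H⁺]²) = 1 / (1 + 10^+1.44 + 10^+0.04)
   = 1 / (1 + 27.542 + 1.0965) = 1/29.639 = 0.03374
[CO2*] = α₀ × DIC = 0.03374 × 1.72 = 0.05803 mmol/kg
pCO2 = [CO2*]/KH = 5.803×10^-5 / 3.311×10^-2 = 1750 μatm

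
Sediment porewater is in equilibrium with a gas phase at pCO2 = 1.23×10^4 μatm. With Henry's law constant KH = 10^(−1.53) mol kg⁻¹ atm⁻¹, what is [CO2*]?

KH = 10^(−1.53) = 2.951×10^-2 mol kg⁻¹ atm⁻¹
[CO2*] = KH · pCO2 = 2.951×10^-2 × 1.23×10^4×10^-6 atm = 3.63×10^-4 mol/kg

[CO2*] = 363 μmol/kg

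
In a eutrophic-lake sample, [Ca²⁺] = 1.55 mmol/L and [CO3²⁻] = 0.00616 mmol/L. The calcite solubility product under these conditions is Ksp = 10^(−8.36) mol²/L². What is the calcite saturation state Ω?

Ω = 2.19

Ksp = 10^(−8.36) = 4.365×10^-9
Ω = [Ca²⁺][CO3²⁻]/Ksp = (1.55×10^-3)(0.00616×10^-3) / 4.365×10^-9 = 2.19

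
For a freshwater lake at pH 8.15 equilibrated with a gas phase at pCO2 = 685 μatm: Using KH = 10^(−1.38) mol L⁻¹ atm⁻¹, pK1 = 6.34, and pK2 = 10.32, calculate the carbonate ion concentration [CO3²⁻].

[CO3²⁻] = 12.5 μmol/L

[CO2*] = KH · pCO2 = 10^(−1.38) × 685×10^-6 = 2.856×10^-5 mol/L
α₀ = 1/(1 + K1/[H⁺] + K1K2/[H⁺]²) = 1/(1 + 10^+1.81 + 10^-0.36) = 0.01515
DIC = [CO2*]/α₀ = 2.856×10^-5 / 0.01515 = 1.885 mmol/L
[CO3²⁻] = α₂·DIC; α₂ = 0.006614, so [CO3²⁻] = 0.006614 × 1.885 = 0.0125 mmol/L = 12.5 μmol/L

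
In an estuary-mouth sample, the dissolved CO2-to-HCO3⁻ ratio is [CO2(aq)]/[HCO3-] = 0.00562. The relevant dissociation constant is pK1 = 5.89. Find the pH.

pH = 8.14

From K1 = [H⁺][HCO3-]/[CO2(aq)]:  pH = pK1 − log₁₀([CO2(aq)]/[HCO3-])
log₁₀(0.00562) = -2.250
pH = 5.89 − (-2.250) = 8.14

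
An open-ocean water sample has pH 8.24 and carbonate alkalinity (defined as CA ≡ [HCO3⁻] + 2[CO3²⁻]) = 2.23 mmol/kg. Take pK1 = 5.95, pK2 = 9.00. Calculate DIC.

DIC = 1.95 mmol/kg

CA = [HCO3⁻] + 2[CO3²⁻] = (α₁ + 2α₂)·DIC
At pH 8.24: [H⁺]/K1 = 10^-2.29 = 0.0051286, K2/[H⁺] = 10^-0.76 = 0.17378
α₁ = 1/(1 + 0.0051286 + 0.17378) = 1/1.1789 = 0.8482; α₂ = α₁·K2/[H⁺] = 0.1474
α₁ + 2α₂ = 1.1431
DIC = CA / (α₁ + 2α₂) = 2.23 / 1.1431 = 1.95 mmol/kg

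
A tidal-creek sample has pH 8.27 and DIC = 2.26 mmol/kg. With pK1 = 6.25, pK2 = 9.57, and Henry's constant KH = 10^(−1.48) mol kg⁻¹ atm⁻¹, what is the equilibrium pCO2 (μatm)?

α₀ = 1 / (1 + K1/[H⁺] + K1K2/[H⁺]²) = 1 / (1 + 10^+2.02 + 10^+0.72)
   = 1 / (1 + 104.71 + 5.2481) = 1/110.96 = 0.009012
[CO2*] = α₀ × DIC = 0.009012 × 2.26 = 0.02037 mmol/kg
pCO2 = [CO2*]/KH = 2.037×10^-5 / 3.311×10^-2 = 615 μatm

pCO2 = 615 μatm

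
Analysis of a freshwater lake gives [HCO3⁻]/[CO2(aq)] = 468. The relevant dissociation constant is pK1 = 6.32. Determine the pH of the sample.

pH = 8.99

From K1 = [H⁺][HCO3⁻]/[CO2(aq)]:  pH = pK1 + log₁₀([HCO3⁻]/[CO2(aq)])
log₁₀(468) = +2.670
pH = 6.32 + (+2.670) = 8.99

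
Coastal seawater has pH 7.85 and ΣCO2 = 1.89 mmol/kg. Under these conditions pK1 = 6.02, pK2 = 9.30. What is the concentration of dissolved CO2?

α₀ = 1 / (1 + K1/[H⁺] + K1K2/[H⁺]²) = 1 / (1 + 10^+1.83 + 10^+0.38)
   = 1 / (1 + 67.608 + 2.3988) = 1/71.007 = 0.01408
[CO2*] = α₀ × DIC = 0.01408 × 1.89 = 0.0266 mmol/kg

[CO2*] = 0.0266 mmol/kg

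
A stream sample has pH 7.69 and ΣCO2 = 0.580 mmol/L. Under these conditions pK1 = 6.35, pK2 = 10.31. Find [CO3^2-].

α₂ = 1 / (1 + [H⁺]/K2 + [H⁺]²/(K1K2)) = 1 / (1 + 10^+2.62 + 10^+1.28)
   = 1 / (1 + 416.87 + 19.055) = 1/436.92 = 0.002289
[CO3²⁻] = α₂ × DIC = 0.002289 × 0.580 = 0.00133 mmol/L = 1.33 μmol/L

[CO3²⁻] = 1.33 μmol/L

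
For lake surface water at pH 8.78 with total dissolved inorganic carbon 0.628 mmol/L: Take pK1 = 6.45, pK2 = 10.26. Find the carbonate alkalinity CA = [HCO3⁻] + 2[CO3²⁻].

CA = [HCO3⁻] + 2[CO3²⁻] = (α₁ + 2α₂)·DIC
At pH 8.78: [H⁺]/K1 = 10^-2.33 = 0.0046774, K2/[H⁺] = 10^-1.48 = 0.033113
α₁ = 1/(1 + 0.0046774 + 0.033113) = 1/1.0378 = 0.9636; α₂ = α₁·K2/[H⁺] = 0.03191
α₁ + 2α₂ = 1.0274
CA = 1.0274 × 0.628 = 0.645 mmol/L

CA = 0.645 mmol/L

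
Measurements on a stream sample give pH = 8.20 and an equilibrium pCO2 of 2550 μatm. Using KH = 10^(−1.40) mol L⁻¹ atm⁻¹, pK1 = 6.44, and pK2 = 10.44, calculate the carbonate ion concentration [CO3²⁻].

[CO3²⁻] = 0.0336 mmol/L

[CO2*] = KH · pCO2 = 10^(−1.40) × 2550×10^-6 = 1.015×10^-4 mol/L
α₀ = 1/(1 + K1/[H⁺] + K1K2/[H⁺]²) = 1/(1 + 10^+1.76 + 10^-0.48) = 0.01699
DIC = [CO2*]/α₀ = 1.015×10^-4 / 0.01699 = 5.977 mmol/L
[CO3²⁻] = α₂·DIC; α₂ = 0.005624, so [CO3²⁻] = 0.005624 × 5.977 = 0.0336 mmol/L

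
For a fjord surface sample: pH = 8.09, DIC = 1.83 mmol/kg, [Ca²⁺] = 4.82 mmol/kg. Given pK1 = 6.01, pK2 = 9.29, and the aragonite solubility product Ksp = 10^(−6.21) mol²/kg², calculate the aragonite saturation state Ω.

Ω = 0.842

α₂ = 1 / (1 + [H⁺]/K2 + [H⁺]²/(K1K2)) = 1 / (1 + 10^+1.20 + 10^-0.88)
   = 1 / (1 + 15.849 + 0.13183) = 1/16.981 = 0.05889
[CO3²⁻] = α₂ × DIC = 0.05889 × 1.83 = 0.1078 mmol/kg
Ksp = 10^(−6.21) = 6.166×10^-7
Ω = [Ca²⁺][CO3²⁻]/Ksp = (4.82×10^-3)(1.078×10^-4) / 6.166×10^-7 = 0.842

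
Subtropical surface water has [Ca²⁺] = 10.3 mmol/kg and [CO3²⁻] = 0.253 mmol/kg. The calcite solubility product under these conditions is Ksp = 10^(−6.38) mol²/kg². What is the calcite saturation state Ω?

Ksp = 10^(−6.38) = 4.169×10^-7
Ω = [Ca²⁺][CO3²⁻]/Ksp = (10.3×10^-3)(0.253×10^-3) / 4.169×10^-7 = 6.25

Ω = 6.25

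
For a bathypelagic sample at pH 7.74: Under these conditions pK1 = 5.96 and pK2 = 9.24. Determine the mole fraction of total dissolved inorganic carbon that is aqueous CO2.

α₀ = 0.0158

α₀ = 1 / (1 + K1/[H⁺] + K1K2/[H⁺]²) = 1 / (1 + 10^+1.78 + 10^+0.28)
   = 1 / (1 + 60.256 + 1.9055) = 1/63.161 = 0.01583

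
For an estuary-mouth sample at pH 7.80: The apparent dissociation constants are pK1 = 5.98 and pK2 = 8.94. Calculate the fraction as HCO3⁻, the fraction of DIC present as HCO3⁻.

α₁ = 0.919

α₁ = 1 / (1 + [H⁺]/K1 + K2/[H⁺]) = 1 / (1 + 10^-1.82 + 10^-1.14)
   = 1 / (1 + 0.015136 + 0.072444) = 1/1.0876 = 0.9195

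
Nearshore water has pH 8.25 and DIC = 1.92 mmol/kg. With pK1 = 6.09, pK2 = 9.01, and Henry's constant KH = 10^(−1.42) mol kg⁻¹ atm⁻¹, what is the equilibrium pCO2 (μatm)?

pCO2 = 296 μatm

α₀ = 1 / (1 + K1/[H⁺] + K1K2/[H⁺]²) = 1 / (1 + 10^+2.16 + 10^+1.40)
   = 1 / (1 + 144.54 + 25.119) = 1/170.66 = 0.005860
[CO2*] = α₀ × DIC = 0.005860 × 1.92 = 0.01125 mmol/kg = 11.25 μmol/kg
pCO2 = [CO2*]/KH = 1.125×10^-5 / 3.802×10^-2 = 296 μatm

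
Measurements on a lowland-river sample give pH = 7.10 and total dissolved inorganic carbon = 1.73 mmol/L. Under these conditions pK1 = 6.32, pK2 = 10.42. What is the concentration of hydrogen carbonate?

α₁ = 1 / (1 + [H⁺]/K1 + K2/[H⁺]) = 1 / (1 + 10^-0.78 + 10^-3.32)
   = 1 / (1 + 0.16596 + 0.00047863) = 1/1.1664 = 0.8573
[HCO3⁻] = α₁ × DIC = 0.8573 × 1.73 = 1.48 mmol/L

[HCO3⁻] = 1.48 mmol/L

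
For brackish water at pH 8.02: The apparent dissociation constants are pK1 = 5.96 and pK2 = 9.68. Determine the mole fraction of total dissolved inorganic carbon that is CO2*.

α₀ = 0.00845

α₀ = 1 / (1 + K1/[H⁺] + K1K2/[H⁺]²) = 1 / (1 + 10^+2.06 + 10^+0.40)
   = 1 / (1 + 114.82 + 2.5119) = 1/118.33 = 0.008451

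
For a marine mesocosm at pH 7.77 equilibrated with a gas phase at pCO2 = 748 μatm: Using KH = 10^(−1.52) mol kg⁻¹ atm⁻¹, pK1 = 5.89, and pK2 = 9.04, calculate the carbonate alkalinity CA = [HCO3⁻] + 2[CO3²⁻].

CA = 1.90 mmol/kg

[CO2*] = KH · pCO2 = 10^(−1.52) × 748×10^-6 = 2.259×10^-5 mol/kg
α₀ = 1/(1 + K1/[H⁺] + K1K2/[H⁺]²) = 1/(1 + 10^+1.88 + 10^+0.61) = 0.01236
DIC = [CO2*]/α₀ = 2.259×10^-5 / 0.01236 = 1.828 mmol/kg
CA = (α₁ + 2α₂)·DIC = (0.9373 + 2×0.05034) × 1.828 = 1.90 mmol/kg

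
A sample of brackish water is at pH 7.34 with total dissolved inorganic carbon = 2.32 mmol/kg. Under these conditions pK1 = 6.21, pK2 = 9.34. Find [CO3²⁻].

[CO3²⁻] = 0.0214 mmol/kg

α₂ = 1 / (1 + [H⁺]/K2 + [H⁺]²/(K1K2)) = 1 / (1 + 10^+2.00 + 10^+0.87)
   = 1 / (1 + 100.00 + 7.4131) = 1/108.41 = 0.009224
[CO3²⁻] = α₂ × DIC = 0.009224 × 2.32 = 0.0214 mmol/kg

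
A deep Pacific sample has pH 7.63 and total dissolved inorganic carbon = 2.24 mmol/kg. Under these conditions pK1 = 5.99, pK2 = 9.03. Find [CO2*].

α₀ = 1 / (1 + K1/[H⁺] + K1K2/[H⁺]²) = 1 / (1 + 10^+1.64 + 10^+0.24)
   = 1 / (1 + 43.652 + 1.7378) = 1/46.389 = 0.02156
[CO2*] = α₀ × DIC = 0.02156 × 2.24 = 0.0483 mmol/kg

[CO2*] = 0.0483 mmol/kg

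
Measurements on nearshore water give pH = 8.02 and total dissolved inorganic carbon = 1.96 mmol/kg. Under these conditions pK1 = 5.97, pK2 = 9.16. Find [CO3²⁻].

[CO3²⁻] = 0.131 mmol/kg

α₂ = 1 / (1 + [H⁺]/K2 + [H⁺]²/(K1K2)) = 1 / (1 + 10^+1.14 + 10^-0.91)
   = 1 / (1 + 13.804 + 0.12303) = 1/14.927 = 0.06699
[CO3²⁻] = α₂ × DIC = 0.06699 × 1.96 = 0.131 mmol/kg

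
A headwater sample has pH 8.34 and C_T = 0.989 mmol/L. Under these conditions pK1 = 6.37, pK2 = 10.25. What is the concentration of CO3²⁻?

α₂ = 1 / (1 + [H⁺]/K2 + [H⁺]²/(K1K2)) = 1 / (1 + 10^+1.91 + 10^-0.06)
   = 1 / (1 + 81.283 + 0.87096) = 1/83.154 = 0.01203
[CO3²⁻] = α₂ × DIC = 0.01203 × 0.989 = 0.0119 mmol/L = 11.9 μmol/L

[CO3²⁻] = 11.9 μmol/L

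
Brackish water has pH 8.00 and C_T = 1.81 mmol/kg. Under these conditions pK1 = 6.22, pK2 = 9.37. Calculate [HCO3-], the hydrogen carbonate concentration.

α₁ = 1 / (1 + [H⁺]/K1 + K2/[H⁺]) = 1 / (1 + 10^-1.78 + 10^-1.37)
   = 1 / (1 + 0.016596 + 0.042658) = 1/1.0593 = 0.9441
[HCO3⁻] = α₁ × DIC = 0.9441 × 1.81 = 1.71 mmol/kg

[HCO3⁻] = 1.71 mmol/kg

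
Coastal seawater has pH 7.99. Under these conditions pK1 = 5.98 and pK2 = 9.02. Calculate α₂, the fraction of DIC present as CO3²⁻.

α₂ = 1 / (1 + [H⁺]/K2 + [H⁺]²/(K1K2)) = 1 / (1 + 10^+1.03 + 10^-0.98)
   = 1 / (1 + 10.715 + 0.10471) = 1/11.820 = 0.08460

α₂ = 0.0846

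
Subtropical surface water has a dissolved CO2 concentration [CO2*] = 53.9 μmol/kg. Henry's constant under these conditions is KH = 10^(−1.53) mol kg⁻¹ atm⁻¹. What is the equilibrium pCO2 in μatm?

KH = 10^(−1.53) = 2.951×10^-2 mol kg⁻¹ atm⁻¹
pCO2 = [CO2*]/KH = 53.9×10^-6 / 2.951×10^-2 = 1.83×10^-3 atm = 1830 μatm

pCO2 = 1830 μatm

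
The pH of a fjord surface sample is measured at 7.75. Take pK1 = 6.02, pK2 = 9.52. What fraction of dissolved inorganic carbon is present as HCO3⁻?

α₁ = 0.966

α₁ = 1 / (1 + [H⁺]/K1 + K2/[H⁺]) = 1 / (1 + 10^-1.73 + 10^-1.77)
   = 1 / (1 + 0.018621 + 0.016982) = 1/1.0356 = 0.9656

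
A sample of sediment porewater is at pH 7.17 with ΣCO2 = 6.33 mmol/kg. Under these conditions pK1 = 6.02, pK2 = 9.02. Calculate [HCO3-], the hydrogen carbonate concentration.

α₁ = 1 / (1 + [H⁺]/K1 + K2/[H⁺]) = 1 / (1 + 10^-1.15 + 10^-1.85)
   = 1 / (1 + 0.070795 + 0.014125) = 1/1.0849 = 0.9217
[HCO3⁻] = α₁ × DIC = 0.9217 × 6.33 = 5.83 mmol/kg

[HCO3⁻] = 5.83 mmol/kg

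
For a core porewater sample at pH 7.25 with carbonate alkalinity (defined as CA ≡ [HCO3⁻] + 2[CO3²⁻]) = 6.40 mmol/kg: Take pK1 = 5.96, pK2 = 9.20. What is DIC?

DIC = 6.65 mmol/kg

CA = [HCO3⁻] + 2[CO3²⁻] = (α₁ + 2α₂)·DIC
At pH 7.25: [H⁺]/K1 = 10^-1.29 = 0.051286, K2/[H⁺] = 10^-1.95 = 0.011220
α₁ = 1/(1 + 0.051286 + 0.011220) = 1/1.0625 = 0.9412; α₂ = α₁·K2/[H⁺] = 0.01056
α₁ + 2α₂ = 0.9623
DIC = CA / (α₁ + 2α₂) = 6.40 / 0.9623 = 6.65 mmol/kg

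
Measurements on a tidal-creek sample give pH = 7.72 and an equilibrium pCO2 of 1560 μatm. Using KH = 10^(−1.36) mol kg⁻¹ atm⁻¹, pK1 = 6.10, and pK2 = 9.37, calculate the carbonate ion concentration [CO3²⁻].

[CO2*] = KH · pCO2 = 10^(−1.36) × 1560×10^-6 = 6.810×10^-5 mol/kg
α₀ = 1/(1 + K1/[H⁺] + K1K2/[H⁺]²) = 1/(1 + 10^+1.62 + 10^-0.03) = 0.02293
DIC = [CO2*]/α₀ = 6.810×10^-5 / 0.02293 = 2.970 mmol/kg
[CO3²⁻] = α₂·DIC; α₂ = 0.02140, so [CO3²⁻] = 0.02140 × 2.970 = 0.0636 mmol/kg

[CO3²⁻] = 0.0636 mmol/kg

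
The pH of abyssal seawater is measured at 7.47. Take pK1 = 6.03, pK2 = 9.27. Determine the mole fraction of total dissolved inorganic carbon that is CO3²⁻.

α₂ = 0.0151

α₂ = 1 / (1 + [H⁺]/K2 + [H⁺]²/(K1K2)) = 1 / (1 + 10^+1.80 + 10^+0.36)
   = 1 / (1 + 63.096 + 2.2909) = 1/66.387 = 0.01506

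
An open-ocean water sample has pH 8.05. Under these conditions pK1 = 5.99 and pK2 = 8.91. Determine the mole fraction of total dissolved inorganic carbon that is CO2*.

α₀ = 1 / (1 + K1/[H⁺] + K1K2/[H⁺]²) = 1 / (1 + 10^+2.06 + 10^+1.20)
   = 1 / (1 + 114.82 + 15.849) = 1/131.66 = 0.007595

α₀ = 0.00760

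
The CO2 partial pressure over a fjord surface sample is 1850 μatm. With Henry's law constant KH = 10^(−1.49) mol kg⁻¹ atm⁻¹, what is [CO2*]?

[CO2*] = 59.9 μmol/kg

KH = 10^(−1.49) = 3.236×10^-2 mol kg⁻¹ atm⁻¹
[CO2*] = KH · pCO2 = 3.236×10^-2 × 1850×10^-6 atm = 5.99×10^-5 mol/kg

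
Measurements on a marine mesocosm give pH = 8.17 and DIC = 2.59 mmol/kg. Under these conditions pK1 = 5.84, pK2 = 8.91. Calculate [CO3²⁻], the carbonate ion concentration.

[CO3²⁻] = 0.397 mmol/kg

α₂ = 1 / (1 + [H⁺]/K2 + [H⁺]²/(K1K2)) = 1 / (1 + 10^+0.74 + 10^-1.59)
   = 1 / (1 + 5.4954 + 0.025704) = 1/6.5211 = 0.1533
[CO3²⁻] = α₂ × DIC = 0.1533 × 2.59 = 0.397 mmol/kg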